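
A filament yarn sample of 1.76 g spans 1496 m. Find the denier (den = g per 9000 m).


Formula: den = (mass_g / length_m) * 9000
Substituting: den = (1.76 / 1496) * 9000
Intermediate: 1.76 / 1496 = 0.00117647 g/m
den = 0.00117647 * 9000 = 10.6 denier

10.6 denier


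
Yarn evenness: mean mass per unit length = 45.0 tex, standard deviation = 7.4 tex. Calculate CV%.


Formula: CV% = (standard deviation / mean) * 100
Step 1: Ratio = 7.4 / 45.0 = 0.164444
Step 2: CV% = 0.164444 * 100 = 16.4444% ≈ 16.4%

16.4%


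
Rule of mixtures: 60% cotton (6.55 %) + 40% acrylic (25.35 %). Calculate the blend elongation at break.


Formula: Blend property = (fraction_A * property_A) + (fraction_B * property_B)
Step 1: Contribution A = 60/100 * 6.55 % = 3.93 %
Step 2: Contribution B = 40/100 * 25.35 % = 10.14 %
Step 3: Blend elongation at break = 3.93 + 10.14 = 14.07 %

14.07 %


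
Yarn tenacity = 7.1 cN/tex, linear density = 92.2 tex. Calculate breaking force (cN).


Formula: Breaking force = Tenacity * Linear density
F = 7.1 cN/tex * 92.2 tex
F = 654.62 cN

654.62 cN


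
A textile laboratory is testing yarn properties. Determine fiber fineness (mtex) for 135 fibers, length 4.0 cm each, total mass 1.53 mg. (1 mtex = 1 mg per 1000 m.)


Formula: fineness (mtex) = mass (mg) / total length (km) = (mass_mg / total_length_m) * 1000
Step 1: Convert fiber length: 4.0 cm = 0.04 m
Step 2: Total fiber length = 135 * 0.04 = 5.4 m
Step 3: Linear density = 1.53 mg / 5.4 m = 0.2833 mg/m
Step 4: fineness = 0.2833 * 1000 = 283.3 mtex

283.3 mtex


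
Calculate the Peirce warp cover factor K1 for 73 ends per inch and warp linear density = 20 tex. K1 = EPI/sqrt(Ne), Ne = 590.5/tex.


Formula: K1 = EPI / sqrt(Ne), with Ne = 590.5 / tex_warp
Step 1: Ne = 590.5 / 20 = 29.525
Step 2: sqrt(Ne) = sqrt(29.525) = 5.4337
Step 3: K1 = 73 / 5.4337 = 13.4

13.4


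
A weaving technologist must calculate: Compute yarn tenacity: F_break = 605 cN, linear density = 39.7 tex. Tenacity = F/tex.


Formula: Tenacity = Breaking force / Linear density
Tenacity = 605 cN / 39.7 tex
Tenacity = 15.24 cN/tex

15.24 cN/tex


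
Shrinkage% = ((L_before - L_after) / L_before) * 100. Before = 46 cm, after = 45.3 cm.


Formula: Shrinkage% = ((L_before - L_after) / L_before) * 100
Step 1: Shrinkage = 46 - 45.3 = 0.7 cm
Step 2: Shrinkage% = (0.7 / 46) * 100
Step 3: Shrinkage% = 0.015217 * 100 = 1.5217% ≈ 1.5%

1.5%


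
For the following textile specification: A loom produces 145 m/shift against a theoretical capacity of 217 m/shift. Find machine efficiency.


Formula: Efficiency% = (Actual output / Theoretical output) * 100
Efficiency% = (145 / 217) * 100
Efficiency% = 0.668203 * 100 = 66.8203% ≈ 66.8%

66.8%


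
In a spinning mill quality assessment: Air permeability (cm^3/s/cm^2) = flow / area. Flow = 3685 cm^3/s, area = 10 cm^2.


Formula: Air Permeability = Airflow / Test Area
AP = 3685 cm^3/s / 10 cm^2
AP = 368.5 cm^3/s/cm^2

368.5 cm^3/s/cm^2


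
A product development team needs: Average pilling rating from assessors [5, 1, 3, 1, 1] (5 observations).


Formula: Mean = sum / count
Sum = 5 + 1 + 3 + 1 + 1 = 11
Mean = 11 / 5 = 2.2

2.2


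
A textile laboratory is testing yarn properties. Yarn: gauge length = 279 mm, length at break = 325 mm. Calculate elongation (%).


Formula: Elongation (%) = ((L_break - L0) / L0) * 100
Step 1: Extension = 325 - 279 = 46 mm
Step 2: Elongation = (46 / 279) * 100
Step 3: Elongation = 0.164875 * 100 = 16.4875% ≈ 16.5%

16.5%


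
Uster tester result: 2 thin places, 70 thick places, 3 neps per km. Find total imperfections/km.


Formula: Total = thin places + thick places + neps
Total = 2 + 70 + 3
Total = 75 imperfections/km

75 imperfections/km


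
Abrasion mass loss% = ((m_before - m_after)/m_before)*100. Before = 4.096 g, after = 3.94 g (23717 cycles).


Formula: Mass loss% = ((m_before - m_after) / m_before) * 100
Step 1: Mass loss = 4.096 - 3.94 = 0.156 g
Step 2: Ratio = 0.156 / 4.096 = 0.0380859
Step 3: Mass loss% = 0.0380859 * 100 = 3.80859% ≈ 3.81%

3.81%


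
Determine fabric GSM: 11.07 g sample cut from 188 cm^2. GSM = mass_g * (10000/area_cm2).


Formula: GSM = mass_g / area_m2
Step 1: Convert area: 188 cm^2 = 188 / 10000 = 0.0188 m^2
Step 2: GSM = 11.07 g / 0.0188 m^2 = 588.8 g/m^2

588.8 g/m^2


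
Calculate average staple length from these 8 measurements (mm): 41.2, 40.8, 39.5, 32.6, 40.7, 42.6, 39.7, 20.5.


Formula: Mean = sum of lengths / count
Sum = 41.2 + 40.8 + 39.5 + 32.6 + 40.7 + 42.6 + 39.7 + 20.5
Sum = 297.6 mm
Mean = 297.6 / 8 = 37.20 mm

37.20 mm


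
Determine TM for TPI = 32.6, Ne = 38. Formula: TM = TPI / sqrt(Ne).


Formula: TM = TPI / sqrt(Ne)
Step 1: sqrt(Ne) = sqrt(38) = 6.1644
Step 2: TM = 32.6 / 6.1644 = 5.29

5.29 TM


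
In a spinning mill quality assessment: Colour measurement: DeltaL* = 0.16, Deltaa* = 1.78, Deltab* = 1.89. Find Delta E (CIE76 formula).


Formula: Delta E = sqrt(dL*^2 + da*^2 + db*^2)
Step 1: dL*^2 = 0.16^2 = 0.0256
Step 2: da*^2 = 1.78^2 = 3.1684
Step 3: db*^2 = 1.89^2 = 3.5721
Step 4: Sum = 0.0256 + 3.1684 + 3.5721 = 6.7661
Step 5: Delta E = sqrt(6.7661) = 2.6

2.6 Delta E


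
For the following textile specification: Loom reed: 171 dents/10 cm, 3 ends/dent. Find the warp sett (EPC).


Formula: EPC = (dents per 10 cm * ends per dent) / 10
Step 1: Total ends per 10 cm = 171 * 3 = 513
Step 2: EPC = 513 / 10 = 51.3 ends/cm

51.3 ends/cm


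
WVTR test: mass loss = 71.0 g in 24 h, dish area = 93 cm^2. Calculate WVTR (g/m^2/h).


Formula: WVTR = mass_loss / (area * time)
Step 1: Convert area: 93 cm^2 = 0.0093 m^2
Step 2: WVTR = 71.0 g / (0.0093 m^2 * 24 h)
Step 3: WVTR = 71.0 / 0.2232 = 318.1 g/m^2/h

318.1 g/m^2/h


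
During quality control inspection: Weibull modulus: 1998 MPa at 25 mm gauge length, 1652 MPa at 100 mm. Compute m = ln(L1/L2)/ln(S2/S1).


Formula: m = ln(L1/L2) / ln(S2/S1)
Step 1: ln(L1/L2) = ln(25/100) = -1.38629
Step 2: S2/S1 = 1652/1998 = 0.82683
Step 3: ln(S2/S1) = ln(0.82683) = -0.19016
Step 4: m = -1.38629 / -0.19016 = 7.29

7.29 (Weibull m)


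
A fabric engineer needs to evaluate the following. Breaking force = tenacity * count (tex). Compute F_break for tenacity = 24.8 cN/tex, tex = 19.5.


Formula: Breaking force = Tenacity * Linear density
F = 24.8 cN/tex * 19.5 tex
F = 483.60 cN

483.60 cN


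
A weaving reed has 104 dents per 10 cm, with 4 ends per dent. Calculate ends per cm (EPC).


Formula: EPC = (dents per 10 cm * ends per dent) / 10
Step 1: Total ends per 10 cm = 104 * 4 = 416
Step 2: EPC = 416 / 10 = 41.6 ends/cm

41.6 ends/cm


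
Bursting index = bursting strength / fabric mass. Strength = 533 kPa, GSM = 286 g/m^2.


Formula: Bursting Index = Bursting Strength / Fabric GSM
BI = 533 kPa / 286 g/m^2
BI = 1.864 kPa/(g/m^2)

1.864 kPa/(g/m^2)


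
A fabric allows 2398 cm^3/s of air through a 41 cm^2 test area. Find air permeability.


Formula: Air Permeability = Airflow / Test Area
AP = 2398 cm^3/s / 41 cm^2
AP = 58.5 cm^3/s/cm^2

58.5 cm^3/s/cm^2


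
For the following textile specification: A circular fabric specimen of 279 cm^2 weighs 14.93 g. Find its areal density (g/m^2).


Formula: GSM = mass_g / area_m2
Step 1: Convert area: 279 cm^2 = 279 / 10000 = 0.0279 m^2
Step 2: GSM = 14.93 g / 0.0279 m^2 = 535.1 g/m^2

535.1 g/m^2


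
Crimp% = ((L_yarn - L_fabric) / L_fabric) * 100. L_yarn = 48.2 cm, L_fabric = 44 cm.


Formula: Crimp% = ((L_yarn - L_fabric) / L_fabric) * 100
Step 1: Extension = 48.2 - 44 = 4.2 cm
Step 2: Crimp% = (4.2 / 44) * 100
Step 3: Crimp% = 0.095455 * 100 = 9.5455% ≈ 9.5%

9.5%


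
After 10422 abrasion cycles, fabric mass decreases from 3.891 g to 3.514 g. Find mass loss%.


Formula: Mass loss% = ((m_before - m_after) / m_before) * 100
Step 1: Mass loss = 3.891 - 3.514 = 0.377 g
Step 2: Ratio = 0.377 / 3.891 = 0.0968903
Step 3: Mass loss% = 0.0968903 * 100 = 9.68903% ≈ 9.69%

9.69%


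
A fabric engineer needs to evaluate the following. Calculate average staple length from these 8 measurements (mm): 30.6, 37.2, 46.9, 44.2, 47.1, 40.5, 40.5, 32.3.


Formula: Mean = sum of lengths / count
Sum = 30.6 + 37.2 + 46.9 + 44.2 + 47.1 + 40.5 + 40.5 + 32.3
Sum = 319.3 mm
Mean = 319.3 / 8 = 39.91 mm

39.91 mm


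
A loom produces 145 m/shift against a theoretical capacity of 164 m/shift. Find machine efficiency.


Formula: Efficiency% = (Actual output / Theoretical output) * 100
Efficiency% = (145 / 164) * 100
Efficiency% = 0.884146 * 100 = 88.4146% ≈ 88.4%

88.4%


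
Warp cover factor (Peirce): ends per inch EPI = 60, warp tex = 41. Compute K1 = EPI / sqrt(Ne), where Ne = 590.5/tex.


Formula: K1 = EPI / sqrt(Ne), with Ne = 590.5 / tex_warp
Step 1: Ne = 590.5 / 41 = 14.402
Step 2: sqrt(Ne) = sqrt(14.402) = 3.795
Step 3: K1 = 60 / 3.795 = 15.8

15.8


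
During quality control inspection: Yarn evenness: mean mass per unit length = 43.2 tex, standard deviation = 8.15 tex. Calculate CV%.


Formula: CV% = (standard deviation / mean) * 100
Step 1: Ratio = 8.15 / 43.2 = 0.188657
Step 2: CV% = 0.188657 * 100 = 18.8657% ≈ 18.9%

18.9%


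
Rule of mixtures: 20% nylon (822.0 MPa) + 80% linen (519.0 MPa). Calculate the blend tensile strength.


Formula: Blend property = (fraction_A * property_A) + (fraction_B * property_B)
Step 1: Contribution A = 20/100 * 822.0 MPa = 164.4 MPa
Step 2: Contribution B = 80/100 * 519.0 MPa = 415.2 MPa
Step 3: Blend tensile strength = 164.4 + 415.2 = 579.6 MPa

579.6 MPa


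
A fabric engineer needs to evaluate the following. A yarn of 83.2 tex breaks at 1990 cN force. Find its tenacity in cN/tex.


Formula: Tenacity = Breaking force / Linear density
Tenacity = 1990 cN / 83.2 tex
Tenacity = 23.92 cN/tex

23.92 cN/tex


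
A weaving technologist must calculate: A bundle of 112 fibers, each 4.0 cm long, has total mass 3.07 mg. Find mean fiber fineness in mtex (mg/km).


Formula: fineness (mtex) = mass (mg) / total length (km) = (mass_mg / total_length_m) * 1000
Step 1: Convert fiber length: 4.0 cm = 0.04 m
Step 2: Total fiber length = 112 * 0.04 = 4.48 m
Step 3: Linear density = 3.07 mg / 4.48 m = 0.6853 mg/m
Step 4: fineness = 0.6853 * 1000 = 685.3 mtex

685.3 mtex


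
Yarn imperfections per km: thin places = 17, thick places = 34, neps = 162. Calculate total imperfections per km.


Formula: Total = thin places + thick places + neps
Total = 17 + 34 + 162
Total = 213 imperfections/km

213 imperfections/km


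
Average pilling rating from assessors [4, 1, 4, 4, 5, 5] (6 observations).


Formula: Mean = sum / count
Sum = 4 + 1 + 4 + 4 + 5 + 5 = 23
Mean = 23 / 6 = 3.8

3.8


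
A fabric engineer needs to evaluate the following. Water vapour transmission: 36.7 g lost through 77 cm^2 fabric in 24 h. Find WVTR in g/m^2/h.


Formula: WVTR = mass_loss / (area * time)
Step 1: Convert area: 77 cm^2 = 0.0077 m^2
Step 2: WVTR = 36.7 g / (0.0077 m^2 * 24 h)
Step 3: WVTR = 36.7 / 0.1848 = 198.6 g/m^2/h

198.6 g/m^2/h


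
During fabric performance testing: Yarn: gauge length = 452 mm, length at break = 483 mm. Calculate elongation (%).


Formula: Elongation (%) = ((L_break - L0) / L0) * 100
Step 1: Extension = 483 - 452 = 31 mm
Step 2: Elongation = (31 / 452) * 100
Step 3: Elongation = 0.068584 * 100 = 6.8584% ≈ 6.9%

6.9%


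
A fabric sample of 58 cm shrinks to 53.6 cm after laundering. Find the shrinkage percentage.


Formula: Shrinkage% = ((L_before - L_after) / L_before) * 100
Step 1: Shrinkage = 58 - 53.6 = 4.4 cm
Step 2: Shrinkage% = (4.4 / 58) * 100
Step 3: Shrinkage% = 0.075862 * 100 = 7.5862% ≈ 7.6%

7.6%


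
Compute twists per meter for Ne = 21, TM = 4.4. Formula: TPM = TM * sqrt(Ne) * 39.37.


Formula: TPM = TM * sqrt(Ne) * 39.37
Step 1: sqrt(Ne) = sqrt(21) = 4.5826
Step 2: TM * sqrt(Ne) = 4.4 * 4.5826 = 20.1634
Step 3: TPM = 20.1634 * 39.37 = 794 twists/m

794 twists/m


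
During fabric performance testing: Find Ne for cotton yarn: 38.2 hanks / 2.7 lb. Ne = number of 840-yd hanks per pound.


Formula: Ne = hanks / mass_lb
Substituting: Ne = 38.2 / 2.7
Ne = 14.1

14.1 Ne


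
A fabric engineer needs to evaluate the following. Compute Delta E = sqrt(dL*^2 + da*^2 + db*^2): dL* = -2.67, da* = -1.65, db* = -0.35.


Formula: Delta E = sqrt(dL*^2 + da*^2 + db*^2)
Step 1: dL*^2 = (-2.67)^2 = 7.1289
Step 2: da*^2 = (-1.65)^2 = 2.7225
Step 3: db*^2 = (-0.35)^2 = 0.1225
Step 4: Sum = 7.1289 + 2.7225 + 0.1225 = 9.9739
Step 5: Delta E = sqrt(9.9739) = 3.16

3.16 Delta E


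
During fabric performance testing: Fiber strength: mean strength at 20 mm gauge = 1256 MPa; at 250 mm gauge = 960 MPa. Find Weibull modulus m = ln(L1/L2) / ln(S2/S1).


Formula: m = ln(L1/L2) / ln(S2/S1)
Step 1: ln(L1/L2) = ln(20/250) = -2.52573
Step 2: S2/S1 = 960/1256 = 0.76433
Step 3: ln(S2/S1) = ln(0.76433) = -0.26876
Step 4: m = -2.52573 / -0.26876 = 9.40

9.40 (Weibull m)


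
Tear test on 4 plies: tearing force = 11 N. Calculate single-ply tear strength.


Formula: Per-ply strength = Total force / Number of plies
Per-ply = 11 N / 4
Per-ply = 2.75 N

2.75 N


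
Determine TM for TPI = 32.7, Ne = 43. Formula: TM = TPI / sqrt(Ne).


Formula: TM = TPI / sqrt(Ne)
Step 1: sqrt(Ne) = sqrt(43) = 6.5574
Step 2: TM = 32.7 / 6.5574 = 4.99

4.99 TM


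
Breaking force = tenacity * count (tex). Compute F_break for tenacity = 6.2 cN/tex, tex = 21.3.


Formula: Breaking force = Tenacity * Linear density
F = 6.2 cN/tex * 21.3 tex
F = 132.06 cN

132.06 cN


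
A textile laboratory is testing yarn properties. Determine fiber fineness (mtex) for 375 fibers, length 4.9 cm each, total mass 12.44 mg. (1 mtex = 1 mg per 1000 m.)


Formula: fineness (mtex) = mass (mg) / total length (km) = (mass_mg / total_length_m) * 1000
Step 1: Convert fiber length: 4.9 cm = 0.049 m
Step 2: Total fiber length = 375 * 0.049 = 18.375 m
Step 3: Linear density = 12.44 mg / 18.375 m = 0.6770 mg/m
Step 4: fineness = 0.6770 * 1000 = 677.0 mtex

677.0 mtex


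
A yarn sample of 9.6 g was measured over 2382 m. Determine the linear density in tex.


Formula: Tex = (mass_g / length_m) * 1000
Substituting: Tex = (9.6 / 2382) * 1000
Intermediate: 9.6 / 2382 = 0.00403023 g/m
Tex = 0.00403023 * 1000 = 4.03 tex

4.03 tex


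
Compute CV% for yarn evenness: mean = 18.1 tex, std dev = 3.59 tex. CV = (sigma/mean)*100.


Formula: CV% = (standard deviation / mean) * 100
Step 1: Ratio = 3.59 / 18.1 = 0.198343
Step 2: CV% = 0.198343 * 100 = 19.8343% ≈ 19.8%

19.8%


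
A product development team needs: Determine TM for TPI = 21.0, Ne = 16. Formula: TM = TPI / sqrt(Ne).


Formula: TM = TPI / sqrt(Ne)
Step 1: sqrt(Ne) = sqrt(16) = 4
Step 2: TM = 21.0 / 4 = 5.25

5.25 TM


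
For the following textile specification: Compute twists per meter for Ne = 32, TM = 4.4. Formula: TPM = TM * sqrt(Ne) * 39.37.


Formula: TPM = TM * sqrt(Ne) * 39.37
Step 1: sqrt(Ne) = sqrt(32) = 5.6569
Step 2: TM * sqrt(Ne) = 4.4 * 5.6569 = 24.8904
Step 3: TPM = 24.8904 * 39.37 = 980 twists/m

980 twists/m


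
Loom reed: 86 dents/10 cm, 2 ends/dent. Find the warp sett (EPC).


Formula: EPC = (dents per 10 cm * ends per dent) / 10
Step 1: Total ends per 10 cm = 86 * 2 = 172
Step 2: EPC = 172 / 10 = 17.2 ends/cm

17.2 ends/cm


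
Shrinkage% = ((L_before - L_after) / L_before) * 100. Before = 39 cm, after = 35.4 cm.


Formula: Shrinkage% = ((L_before - L_after) / L_before) * 100
Step 1: Shrinkage = 39 - 35.4 = 3.6 cm
Step 2: Shrinkage% = (3.6 / 39) * 100
Step 3: Shrinkage% = 0.092308 * 100 = 9.2308% ≈ 9.2%

9.2%


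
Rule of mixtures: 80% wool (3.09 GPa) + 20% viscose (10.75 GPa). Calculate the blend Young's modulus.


Formula: Blend property = (fraction_A * property_A) + (fraction_B * property_B)
Step 1: Contribution A = 80/100 * 3.09 GPa = 2.472 GPa
Step 2: Contribution B = 20/100 * 10.75 GPa = 2.15 GPa
Step 3: Blend Young's modulus = 2.472 + 2.15 = 4.622 GPa

4.622 GPa


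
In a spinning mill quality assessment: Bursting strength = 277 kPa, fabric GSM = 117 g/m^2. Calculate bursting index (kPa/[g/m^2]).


Formula: Bursting Index = Bursting Strength / Fabric GSM
BI = 277 kPa / 117 g/m^2
BI = 2.368 kPa/(g/m^2)

2.368 kPa/(g/m^2)


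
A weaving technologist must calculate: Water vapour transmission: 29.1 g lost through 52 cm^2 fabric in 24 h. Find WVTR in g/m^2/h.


Formula: WVTR = mass_loss / (area * time)
Step 1: Convert area: 52 cm^2 = 0.0052 m^2
Step 2: WVTR = 29.1 g / (0.0052 m^2 * 24 h)
Step 3: WVTR = 29.1 / 0.1248 = 233.2 g/m^2/h

233.2 g/m^2/h


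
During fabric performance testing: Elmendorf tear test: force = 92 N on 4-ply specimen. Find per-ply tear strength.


Formula: Per-ply strength = Total force / Number of plies
Per-ply = 92 N / 4
Per-ply = 23 N

23 N


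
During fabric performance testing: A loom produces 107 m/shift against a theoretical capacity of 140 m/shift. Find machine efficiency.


Formula: Efficiency% = (Actual output / Theoretical output) * 100
Efficiency% = (107 / 140) * 100
Efficiency% = 0.764286 * 100 = 76.4286% ≈ 76.4%

76.4%


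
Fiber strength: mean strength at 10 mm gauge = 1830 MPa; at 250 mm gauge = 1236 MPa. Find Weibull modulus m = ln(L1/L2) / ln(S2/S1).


Formula: m = ln(L1/L2) / ln(S2/S1)
Step 1: ln(L1/L2) = ln(10/250) = -3.21888
Step 2: S2/S1 = 1236/1830 = 0.67541
Step 3: ln(S2/S1) = ln(0.67541) = -0.39244
Step 4: m = -3.21888 / -0.39244 = 8.20

8.20 (Weibull m)


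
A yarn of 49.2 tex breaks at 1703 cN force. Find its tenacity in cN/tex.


Formula: Tenacity = Breaking force / Linear density
Tenacity = 1703 cN / 49.2 tex
Tenacity = 34.61 cN/tex

34.61 cN/tex


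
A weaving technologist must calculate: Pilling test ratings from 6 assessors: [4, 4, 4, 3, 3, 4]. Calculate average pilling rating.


Formula: Mean = sum / count
Sum = 4 + 4 + 4 + 3 + 3 + 4 = 22
Mean = 22 / 6 = 3.7

3.7


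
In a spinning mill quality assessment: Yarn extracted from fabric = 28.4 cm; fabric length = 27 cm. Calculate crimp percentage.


Formula: Crimp% = ((L_yarn - L_fabric) / L_fabric) * 100
Step 1: Extension = 28.4 - 27 = 1.4 cm
Step 2: Crimp% = (1.4 / 27) * 100
Step 3: Crimp% = 0.051852 * 100 = 5.1852% ≈ 5.2%

5.2%


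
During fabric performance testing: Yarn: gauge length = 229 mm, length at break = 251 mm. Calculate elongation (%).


Formula: Elongation (%) = ((L_break - L0) / L0) * 100
Step 1: Extension = 251 - 229 = 22 mm
Step 2: Elongation = (22 / 229) * 100
Step 3: Elongation = 0.09607 * 100 = 9.607% ≈ 9.6%

9.6%


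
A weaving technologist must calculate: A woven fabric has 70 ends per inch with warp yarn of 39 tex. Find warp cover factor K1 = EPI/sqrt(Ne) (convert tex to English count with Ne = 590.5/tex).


Formula: K1 = EPI / sqrt(Ne), with Ne = 590.5 / tex_warp
Step 1: Ne = 590.5 / 39 = 15.141
Step 2: sqrt(Ne) = sqrt(15.141) = 3.8911
Step 3: K1 = 70 / 3.8911 = 18.0

18.0


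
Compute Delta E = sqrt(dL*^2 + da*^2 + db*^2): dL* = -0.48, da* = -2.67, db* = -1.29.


Formula: Delta E = sqrt(dL*^2 + da*^2 + db*^2)
Step 1: dL*^2 = (-0.48)^2 = 0.2304
Step 2: da*^2 = (-2.67)^2 = 7.1289
Step 3: db*^2 = (-1.29)^2 = 1.6641
Step 4: Sum = 0.2304 + 7.1289 + 1.6641 = 9.0234
Step 5: Delta E = sqrt(9.0234) = 3.0

3.0 Delta E


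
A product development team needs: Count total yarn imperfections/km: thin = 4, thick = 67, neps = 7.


Formula: Total = thin places + thick places + neps
Total = 4 + 67 + 7
Total = 78 imperfections/km

78 imperfections/km


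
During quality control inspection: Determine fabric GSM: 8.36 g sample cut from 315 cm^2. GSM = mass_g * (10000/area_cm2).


Formula: GSM = mass_g / area_m2
Step 1: Convert area: 315 cm^2 = 315 / 10000 = 0.0315 m^2
Step 2: GSM = 8.36 g / 0.0315 m^2 = 265.4 g/m^2

265.4 g/m^2


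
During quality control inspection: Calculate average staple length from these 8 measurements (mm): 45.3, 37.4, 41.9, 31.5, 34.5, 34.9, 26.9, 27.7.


Formula: Mean = sum of lengths / count
Sum = 45.3 + 37.4 + 41.9 + 31.5 + 34.5 + 34.9 + 26.9 + 27.7
Sum = 280.1 mm
Mean = 280.1 / 8 = 35.01 mm

35.01 mm


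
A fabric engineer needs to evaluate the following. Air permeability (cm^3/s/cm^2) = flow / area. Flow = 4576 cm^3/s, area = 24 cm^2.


Formula: Air Permeability = Airflow / Test Area
AP = 4576 cm^3/s / 24 cm^2
AP = 190.7 cm^3/s/cm^2

190.7 cm^3/s/cm^2


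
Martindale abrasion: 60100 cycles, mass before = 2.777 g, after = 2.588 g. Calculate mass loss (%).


Formula: Mass loss% = ((m_before - m_after) / m_before) * 100
Step 1: Mass loss = 2.777 - 2.588 = 0.189 g
Step 2: Ratio = 0.189 / 2.777 = 0.0680591
Step 3: Mass loss% = 0.0680591 * 100 = 6.80591% ≈ 6.81%

6.81%


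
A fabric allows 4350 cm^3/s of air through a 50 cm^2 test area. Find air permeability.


Formula: Air Permeability = Airflow / Test Area
AP = 4350 cm^3/s / 50 cm^2
AP = 87.0 cm^3/s/cm^2

87.0 cm^3/s/cm^2


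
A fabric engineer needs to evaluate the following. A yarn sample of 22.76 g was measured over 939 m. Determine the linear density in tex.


Formula: Tex = (mass_g / length_m) * 1000
Substituting: Tex = (22.76 / 939) * 1000
Intermediate: 22.76 / 939 = 0.02423855 g/m
Tex = 0.02423855 * 1000 = 24.24 tex

24.24 tex


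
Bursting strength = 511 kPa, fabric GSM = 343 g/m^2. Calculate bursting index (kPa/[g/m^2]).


Formula: Bursting Index = Bursting Strength / Fabric GSM
BI = 511 kPa / 343 g/m^2
BI = 1.490 kPa/(g/m^2)

1.490 kPa/(g/m^2)


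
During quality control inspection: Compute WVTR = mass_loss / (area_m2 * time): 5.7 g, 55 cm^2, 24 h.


Formula: WVTR = mass_loss / (area * time)
Step 1: Convert area: 55 cm^2 = 0.0055 m^2
Step 2: WVTR = 5.7 g / (0.0055 m^2 * 24 h)
Step 3: WVTR = 5.7 / 0.132 = 43.2 g/m^2/h

43.2 g/m^2/h


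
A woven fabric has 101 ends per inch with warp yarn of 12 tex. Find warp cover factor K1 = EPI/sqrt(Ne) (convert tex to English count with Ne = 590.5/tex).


Formula: K1 = EPI / sqrt(Ne), with Ne = 590.5 / tex_warp
Step 1: Ne = 590.5 / 12 = 49.208
Step 2: sqrt(Ne) = sqrt(49.208) = 7.0148
Step 3: K1 = 101 / 7.0148 = 14.4

14.4


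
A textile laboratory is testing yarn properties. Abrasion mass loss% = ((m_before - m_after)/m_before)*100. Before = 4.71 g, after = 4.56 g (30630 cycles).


Formula: Mass loss% = ((m_before - m_after) / m_before) * 100
Step 1: Mass loss = 4.71 - 4.56 = 0.15 g
Step 2: Ratio = 0.15 / 4.71 = 0.0318471
Step 3: Mass loss% = 0.0318471 * 100 = 3.18471% ≈ 3.18%

3.18%


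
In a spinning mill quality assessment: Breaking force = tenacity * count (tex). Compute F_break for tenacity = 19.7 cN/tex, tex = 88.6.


Formula: Breaking force = Tenacity * Linear density
F = 19.7 cN/tex * 88.6 tex
F = 1745.42 cN

1745.42 cN


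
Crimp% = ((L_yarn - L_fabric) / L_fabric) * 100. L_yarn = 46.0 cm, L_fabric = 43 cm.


Formula: Crimp% = ((L_yarn - L_fabric) / L_fabric) * 100
Step 1: Extension = 46.0 - 43 = 3.0 cm
Step 2: Crimp% = (3.0 / 43) * 100
Step 3: Crimp% = 0.069767 * 100 = 6.9767% ≈ 7.0%

7.0%


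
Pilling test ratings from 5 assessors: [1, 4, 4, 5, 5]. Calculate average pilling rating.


Formula: Mean = sum / count
Sum = 1 + 4 + 4 + 5 + 5 = 19
Mean = 19 / 5 = 3.8

3.8


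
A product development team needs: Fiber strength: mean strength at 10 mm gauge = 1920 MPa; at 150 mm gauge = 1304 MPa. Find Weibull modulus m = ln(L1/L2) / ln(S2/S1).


Formula: m = ln(L1/L2) / ln(S2/S1)
Step 1: ln(L1/L2) = ln(10/150) = -2.70805
Step 2: S2/S1 = 1304/1920 = 0.67917
Step 3: ln(S2/S1) = ln(0.67917) = -0.38688
Step 4: m = -2.70805 / -0.38688 = 7.00

7.00 (Weibull m)


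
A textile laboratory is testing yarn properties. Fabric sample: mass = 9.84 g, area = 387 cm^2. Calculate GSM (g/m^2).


Formula: GSM = mass_g / area_m2
Step 1: Convert area: 387 cm^2 = 387 / 10000 = 0.0387 m^2
Step 2: GSM = 9.84 g / 0.0387 m^2 = 254.3 g/m^2

254.3 g/m^2


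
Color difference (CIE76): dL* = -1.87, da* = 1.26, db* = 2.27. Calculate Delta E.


Formula: Delta E = sqrt(dL*^2 + da*^2 + db*^2)
Step 1: dL*^2 = (-1.87)^2 = 3.4969
Step 2: da*^2 = 1.26^2 = 1.5876
Step 3: db*^2 = 2.27^2 = 5.1529
Step 4: Sum = 3.4969 + 1.5876 + 5.1529 = 10.2374
Step 5: Delta E = sqrt(10.2374) = 3.2

3.2 Delta E


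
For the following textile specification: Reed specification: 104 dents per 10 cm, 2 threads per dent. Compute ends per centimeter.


Formula: EPC = (dents per 10 cm * ends per dent) / 10
Step 1: Total ends per 10 cm = 104 * 2 = 208
Step 2: EPC = 208 / 10 = 20.8 ends/cm

20.8 ends/cm


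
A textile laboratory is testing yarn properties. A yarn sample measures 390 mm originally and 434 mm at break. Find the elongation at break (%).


Formula: Elongation (%) = ((L_break - L0) / L0) * 100
Step 1: Extension = 434 - 390 = 44 mm
Step 2: Elongation = (44 / 390) * 100
Step 3: Elongation = 0.112821 * 100 = 11.2821% ≈ 11.3%

11.3%


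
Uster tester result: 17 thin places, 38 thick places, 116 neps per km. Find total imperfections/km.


Formula: Total = thin places + thick places + neps
Total = 17 + 38 + 116
Total = 171 imperfections/km

171 imperfections/km


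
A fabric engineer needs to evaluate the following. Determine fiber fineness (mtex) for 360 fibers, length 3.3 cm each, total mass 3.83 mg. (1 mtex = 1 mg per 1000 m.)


Formula: fineness (mtex) = mass (mg) / total length (km) = (mass_mg / total_length_m) * 1000
Step 1: Convert fiber length: 3.3 cm = 0.033 m
Step 2: Total fiber length = 360 * 0.033 = 11.88 m
Step 3: Linear density = 3.83 mg / 11.88 m = 0.3224 mg/m
Step 4: fineness = 0.3224 * 1000 = 322.4 mtex

322.4 mtex


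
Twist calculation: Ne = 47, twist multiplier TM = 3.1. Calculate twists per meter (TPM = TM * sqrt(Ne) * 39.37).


Formula: TPM = TM * sqrt(Ne) * 39.37
Step 1: sqrt(Ne) = sqrt(47) = 6.8557
Step 2: TM * sqrt(Ne) = 3.1 * 6.8557 = 21.2527
Step 3: TPM = 21.2527 * 39.37 = 837 twists/m

837 twists/m


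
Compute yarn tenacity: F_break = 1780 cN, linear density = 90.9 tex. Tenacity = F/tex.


Formula: Tenacity = Breaking force / Linear density
Tenacity = 1780 cN / 90.9 tex
Tenacity = 19.58 cN/tex

19.58 cN/tex


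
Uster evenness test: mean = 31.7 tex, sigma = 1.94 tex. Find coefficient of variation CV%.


Formula: CV% = (standard deviation / mean) * 100
Step 1: Ratio = 1.94 / 31.7 = 0.061199
Step 2: CV% = 0.061199 * 100 = 6.1199% ≈ 6.1%

6.1%


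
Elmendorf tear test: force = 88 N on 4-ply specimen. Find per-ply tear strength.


Formula: Per-ply strength = Total force / Number of plies
Per-ply = 88 N / 4
Per-ply = 22 N

22 N


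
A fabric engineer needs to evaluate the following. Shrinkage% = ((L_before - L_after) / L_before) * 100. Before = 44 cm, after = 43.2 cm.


Formula: Shrinkage% = ((L_before - L_after) / L_before) * 100
Step 1: Shrinkage = 44 - 43.2 = 0.8 cm
Step 2: Shrinkage% = (0.8 / 44) * 100
Step 3: Shrinkage% = 0.018182 * 100 = 1.8182% ≈ 1.8%

1.8%


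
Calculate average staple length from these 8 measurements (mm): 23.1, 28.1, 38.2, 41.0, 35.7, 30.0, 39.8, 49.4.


Formula: Mean = sum of lengths / count
Sum = 23.1 + 28.1 + 38.2 + 41.0 + 35.7 + 30.0 + 39.8 + 49.4
Sum = 285.3 mm
Mean = 285.3 / 8 = 35.66 mm

35.66 mm


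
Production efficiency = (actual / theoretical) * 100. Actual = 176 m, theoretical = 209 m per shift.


Formula: Efficiency% = (Actual output / Theoretical output) * 100
Efficiency% = (176 / 209) * 100
Efficiency% = 0.842105 * 100 = 84.2105% ≈ 84.2%

84.2%


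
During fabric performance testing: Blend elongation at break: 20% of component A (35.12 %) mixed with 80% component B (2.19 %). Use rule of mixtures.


Formula: Blend property = (fraction_A * property_A) + (fraction_B * property_B)
Step 1: Contribution A = 20/100 * 35.12 % = 7.024 %
Step 2: Contribution B = 80/100 * 2.19 % = 1.752 %
Step 3: Blend elongation at break = 7.024 + 1.752 = 8.776 %

8.776 %


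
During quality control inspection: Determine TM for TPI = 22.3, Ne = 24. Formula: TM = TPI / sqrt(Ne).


Formula: TM = TPI / sqrt(Ne)
Step 1: sqrt(Ne) = sqrt(24) = 4.899
Step 2: TM = 22.3 / 4.899 = 4.55

4.55 TM


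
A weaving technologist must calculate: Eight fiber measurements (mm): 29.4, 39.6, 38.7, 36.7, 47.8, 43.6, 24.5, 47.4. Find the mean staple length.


Formula: Mean = sum of lengths / count
Sum = 29.4 + 39.6 + 38.7 + 36.7 + 47.8 + 43.6 + 24.5 + 47.4
Sum = 307.7 mm
Mean = 307.7 / 8 = 38.46 mm

38.46 mm


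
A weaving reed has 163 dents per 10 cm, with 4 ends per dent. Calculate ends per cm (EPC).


Formula: EPC = (dents per 10 cm * ends per dent) / 10
Step 1: Total ends per 10 cm = 163 * 4 = 652
Step 2: EPC = 652 / 10 = 65.2 ends/cm

65.2 ends/cm


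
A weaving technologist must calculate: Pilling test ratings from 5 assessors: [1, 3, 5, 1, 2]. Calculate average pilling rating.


Formula: Mean = sum / count
Sum = 1 + 3 + 5 + 1 + 2 = 12
Mean = 12 / 5 = 2.4

2.4


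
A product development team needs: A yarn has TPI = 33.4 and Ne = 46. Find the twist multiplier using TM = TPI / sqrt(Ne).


Formula: TM = TPI / sqrt(Ne)
Step 1: sqrt(Ne) = sqrt(46) = 6.7823
Step 2: TM = 33.4 / 6.7823 = 4.92

4.92 TM


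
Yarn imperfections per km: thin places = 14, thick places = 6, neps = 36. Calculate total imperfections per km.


Formula: Total = thin places + thick places + neps
Total = 14 + 6 + 36
Total = 56 imperfections/km

56 imperfections/km


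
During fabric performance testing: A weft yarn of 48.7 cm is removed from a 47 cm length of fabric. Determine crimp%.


Formula: Crimp% = ((L_yarn - L_fabric) / L_fabric) * 100
Step 1: Extension = 48.7 - 47 = 1.7 cm
Step 2: Crimp% = (1.7 / 47) * 100
Step 3: Crimp% = 0.03617 * 100 = 3.617% ≈ 3.6%

3.6%


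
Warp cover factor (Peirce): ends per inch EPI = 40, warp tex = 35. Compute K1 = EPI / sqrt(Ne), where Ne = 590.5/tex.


Formula: K1 = EPI / sqrt(Ne), with Ne = 590.5 / tex_warp
Step 1: Ne = 590.5 / 35 = 16.871
Step 2: sqrt(Ne) = sqrt(16.871) = 4.1074
Step 3: K1 = 40 / 4.1074 = 9.7

9.7


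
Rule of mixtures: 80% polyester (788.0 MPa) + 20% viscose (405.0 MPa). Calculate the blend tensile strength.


Formula: Blend property = (fraction_A * property_A) + (fraction_B * property_B)
Step 1: Contribution A = 80/100 * 788.0 MPa = 630.4 MPa
Step 2: Contribution B = 20/100 * 405.0 MPa = 81.0 MPa
Step 3: Blend tensile strength = 630.4 + 81.0 = 711.4 MPa

711.4 MPa


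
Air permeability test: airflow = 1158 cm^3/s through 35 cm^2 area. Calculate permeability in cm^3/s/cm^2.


Formula: Air Permeability = Airflow / Test Area
AP = 1158 cm^3/s / 35 cm^2
AP = 33.1 cm^3/s/cm^2

33.1 cm^3/s/cm^2


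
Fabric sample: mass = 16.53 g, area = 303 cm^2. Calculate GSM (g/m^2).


Formula: GSM = mass_g / area_m2
Step 1: Convert area: 303 cm^2 = 303 / 10000 = 0.0303 m^2
Step 2: GSM = 16.53 g / 0.0303 m^2 = 545.5 g/m^2

545.5 g/m^2


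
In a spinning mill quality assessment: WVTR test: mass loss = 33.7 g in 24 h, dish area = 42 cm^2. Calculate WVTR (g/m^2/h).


Formula: WVTR = mass_loss / (area * time)
Step 1: Convert area: 42 cm^2 = 0.0042 m^2
Step 2: WVTR = 33.7 g / (0.0042 m^2 * 24 h)
Step 3: WVTR = 33.7 / 0.1008 = 334.3 g/m^2/h

334.3 g/m^2/h


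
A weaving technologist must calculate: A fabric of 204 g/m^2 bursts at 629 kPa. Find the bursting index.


Formula: Bursting Index = Bursting Strength / Fabric GSM
BI = 629 kPa / 204 g/m^2
BI = 3.083 kPa/(g/m^2)

3.083 kPa/(g/m^2)


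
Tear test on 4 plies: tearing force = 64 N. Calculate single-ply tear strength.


Formula: Per-ply strength = Total force / Number of plies
Per-ply = 64 N / 4
Per-ply = 16 N

16 N


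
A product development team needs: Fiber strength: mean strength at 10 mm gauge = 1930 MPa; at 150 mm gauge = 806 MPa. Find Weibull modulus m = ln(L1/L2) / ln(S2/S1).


Formula: m = ln(L1/L2) / ln(S2/S1)
Step 1: ln(L1/L2) = ln(10/150) = -2.70805
Step 2: S2/S1 = 806/1930 = 0.41762
Step 3: ln(S2/S1) = ln(0.41762) = -0.87318
Step 4: m = -2.70805 / -0.87318 = 3.10

3.10 (Weibull m)


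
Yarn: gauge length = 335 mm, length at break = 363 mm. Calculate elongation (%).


Formula: Elongation (%) = ((L_break - L0) / L0) * 100
Step 1: Extension = 363 - 335 = 28 mm
Step 2: Elongation = (28 / 335) * 100
Step 3: Elongation = 0.083582 * 100 = 8.3582% ≈ 8.4%

8.4%


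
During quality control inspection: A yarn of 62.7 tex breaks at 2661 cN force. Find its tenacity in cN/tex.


Formula: Tenacity = Breaking force / Linear density
Tenacity = 2661 cN / 62.7 tex
Tenacity = 42.44 cN/tex

42.44 cN/tex


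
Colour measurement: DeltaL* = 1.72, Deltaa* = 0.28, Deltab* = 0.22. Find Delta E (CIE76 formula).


Formula: Delta E = sqrt(dL*^2 + da*^2 + db*^2)
Step 1: dL*^2 = 1.72^2 = 2.9584
Step 2: da*^2 = 0.28^2 = 0.0784
Step 3: db*^2 = 0.22^2 = 0.0484
Step 4: Sum = 2.9584 + 0.0784 + 0.0484 = 3.0852
Step 5: Delta E = sqrt(3.0852) = 1.76

1.76 Delta E


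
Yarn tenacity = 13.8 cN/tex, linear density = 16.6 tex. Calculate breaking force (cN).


Formula: Breaking force = Tenacity * Linear density
F = 13.8 cN/tex * 16.6 tex
F = 229.08 cN

229.08 cN


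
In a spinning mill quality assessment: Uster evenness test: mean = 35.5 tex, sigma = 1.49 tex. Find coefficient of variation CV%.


Formula: CV% = (standard deviation / mean) * 100
Step 1: Ratio = 1.49 / 35.5 = 0.041972
Step 2: CV% = 0.041972 * 100 = 4.1972% ≈ 4.2%

4.2%


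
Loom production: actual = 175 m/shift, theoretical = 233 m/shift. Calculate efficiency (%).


Formula: Efficiency% = (Actual output / Theoretical output) * 100
Efficiency% = (175 / 233) * 100
Efficiency% = 0.751073 * 100 = 75.1073% ≈ 75.1%

75.1%


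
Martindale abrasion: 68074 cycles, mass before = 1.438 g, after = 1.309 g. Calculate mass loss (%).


Formula: Mass loss% = ((m_before - m_after) / m_before) * 100
Step 1: Mass loss = 1.438 - 1.309 = 0.129 g
Step 2: Ratio = 0.129 / 1.438 = 0.0897079
Step 3: Mass loss% = 0.0897079 * 100 = 8.97079% ≈ 8.97%

8.97%


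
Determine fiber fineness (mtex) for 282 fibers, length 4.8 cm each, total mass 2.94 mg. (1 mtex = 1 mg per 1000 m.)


Formula: fineness (mtex) = mass (mg) / total length (km) = (mass_mg / total_length_m) * 1000
Step 1: Convert fiber length: 4.8 cm = 0.048 m
Step 2: Total fiber length = 282 * 0.048 = 13.536 m
Step 3: Linear density = 2.94 mg / 13.536 m = 0.2172 mg/m
Step 4: fineness = 0.2172 * 1000 = 217.2 mtex

217.2 mtex


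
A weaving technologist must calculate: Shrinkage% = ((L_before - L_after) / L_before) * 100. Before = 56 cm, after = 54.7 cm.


Formula: Shrinkage% = ((L_before - L_after) / L_before) * 100
Step 1: Shrinkage = 56 - 54.7 = 1.3 cm
Step 2: Shrinkage% = (1.3 / 56) * 100
Step 3: Shrinkage% = 0.023214 * 100 = 2.3214% ≈ 2.3%

2.3%


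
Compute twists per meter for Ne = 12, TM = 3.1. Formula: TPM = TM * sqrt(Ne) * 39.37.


Formula: TPM = TM * sqrt(Ne) * 39.37
Step 1: sqrt(Ne) = sqrt(12) = 3.4641
Step 2: TM * sqrt(Ne) = 3.1 * 3.4641 = 10.7387
Step 3: TPM = 10.7387 * 39.37 = 423 twists/m

423 twists/m


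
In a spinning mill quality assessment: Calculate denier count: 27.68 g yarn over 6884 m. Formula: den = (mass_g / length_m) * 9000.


Formula: den = (mass_g / length_m) * 9000
Substituting: den = (27.68 / 6884) * 9000
Intermediate: 27.68 / 6884 = 0.00402092 g/m
den = 0.00402092 * 9000 = 36.2 denier

36.2 denier


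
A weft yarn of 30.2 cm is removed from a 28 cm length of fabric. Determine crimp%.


Formula: Crimp% = ((L_yarn - L_fabric) / L_fabric) * 100
Step 1: Extension = 30.2 - 28 = 2.2 cm
Step 2: Crimp% = (2.2 / 28) * 100
Step 3: Crimp% = 0.078571 * 100 = 7.8571% ≈ 7.9%

7.9%


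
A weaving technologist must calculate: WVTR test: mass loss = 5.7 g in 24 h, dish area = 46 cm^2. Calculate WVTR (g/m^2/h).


Formula: WVTR = mass_loss / (area * time)
Step 1: Convert area: 46 cm^2 = 0.0046 m^2
Step 2: WVTR = 5.7 g / (0.0046 m^2 * 24 h)
Step 3: WVTR = 5.7 / 0.1104 = 51.6 g/m^2/h

51.6 g/m^2/h


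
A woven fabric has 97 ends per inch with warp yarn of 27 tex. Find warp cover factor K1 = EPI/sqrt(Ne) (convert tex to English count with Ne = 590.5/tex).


Formula: K1 = EPI / sqrt(Ne), with Ne = 590.5 / tex_warp
Step 1: Ne = 590.5 / 27 = 21.87
Step 2: sqrt(Ne) = sqrt(21.87) = 4.6765
Step 3: K1 = 97 / 4.6765 = 20.7

20.7


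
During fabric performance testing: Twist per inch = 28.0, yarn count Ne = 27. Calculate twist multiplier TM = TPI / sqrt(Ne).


Formula: TM = TPI / sqrt(Ne)
Step 1: sqrt(Ne) = sqrt(27) = 5.1962
Step 2: TM = 28.0 / 5.1962 = 5.39

5.39 TM


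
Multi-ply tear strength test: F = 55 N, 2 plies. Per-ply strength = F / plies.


Formula: Per-ply strength = Total force / Number of plies
Per-ply = 55 N / 2
Per-ply = 27.5 N

27.5 N


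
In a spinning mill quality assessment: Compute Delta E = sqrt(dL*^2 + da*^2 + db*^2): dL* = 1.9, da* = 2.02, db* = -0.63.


Formula: Delta E = sqrt(dL*^2 + da*^2 + db*^2)
Step 1: dL*^2 = 1.9^2 = 3.61
Step 2: da*^2 = 2.02^2 = 4.0804
Step 3: db*^2 = (-0.63)^2 = 0.3969
Step 4: Sum = 3.61 + 4.0804 + 0.3969 = 8.0873
Step 5: Delta E = sqrt(8.0873) = 2.84

2.84 Delta E


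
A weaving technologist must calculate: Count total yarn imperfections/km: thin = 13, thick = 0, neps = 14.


Formula: Total = thin places + thick places + neps
Total = 13 + 0 + 14
Total = 27 imperfections/km

27 imperfections/km


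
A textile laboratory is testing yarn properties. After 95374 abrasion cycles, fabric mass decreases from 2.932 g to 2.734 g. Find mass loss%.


Formula: Mass loss% = ((m_before - m_after) / m_before) * 100
Step 1: Mass loss = 2.932 - 2.734 = 0.198 g
Step 2: Ratio = 0.198 / 2.932 = 0.0675307
Step 3: Mass loss% = 0.0675307 * 100 = 6.75307% ≈ 6.75%

6.75%


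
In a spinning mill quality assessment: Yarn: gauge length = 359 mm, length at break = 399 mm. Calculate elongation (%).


Formula: Elongation (%) = ((L_break - L0) / L0) * 100
Step 1: Extension = 399 - 359 = 40 mm
Step 2: Elongation = (40 / 359) * 100
Step 3: Elongation = 0.111421 * 100 = 11.1421% ≈ 11.1%

11.1%


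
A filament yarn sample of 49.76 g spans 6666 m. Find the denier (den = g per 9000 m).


Formula: den = (mass_g / length_m) * 9000
Substituting: den = (49.76 / 6666) * 9000
Intermediate: 49.76 / 6666 = 0.00746475 g/m
den = 0.00746475 * 9000 = 67.2 denier

67.2 denier


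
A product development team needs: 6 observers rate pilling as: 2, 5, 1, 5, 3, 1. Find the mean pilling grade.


Formula: Mean = sum / count
Sum = 2 + 5 + 1 + 5 + 3 + 1 = 17
Mean = 17 / 6 = 2.8

2.8


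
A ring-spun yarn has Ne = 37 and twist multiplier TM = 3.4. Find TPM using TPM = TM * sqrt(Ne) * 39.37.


Formula: TPM = TM * sqrt(Ne) * 39.37
Step 1: sqrt(Ne) = sqrt(37) = 6.0828
Step 2: TM * sqrt(Ne) = 3.4 * 6.0828 = 20.6815
Step 3: TPM = 20.6815 * 39.37 = 814 twists/m

814 twists/m


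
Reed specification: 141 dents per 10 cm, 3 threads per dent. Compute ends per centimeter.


Formula: EPC = (dents per 10 cm * ends per dent) / 10
Step 1: Total ends per 10 cm = 141 * 3 = 423
Step 2: EPC = 423 / 10 = 42.3 ends/cm

42.3 ends/cm


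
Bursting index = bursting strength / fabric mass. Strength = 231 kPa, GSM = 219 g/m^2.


Formula: Bursting Index = Bursting Strength / Fabric GSM
BI = 231 kPa / 219 g/m^2
BI = 1.055 kPa/(g/m^2)

1.055 kPa/(g/m^2)


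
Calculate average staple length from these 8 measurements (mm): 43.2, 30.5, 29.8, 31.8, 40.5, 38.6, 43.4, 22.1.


Formula: Mean = sum of lengths / count
Sum = 43.2 + 30.5 + 29.8 + 31.8 + 40.5 + 38.6 + 43.4 + 22.1
Sum = 279.9 mm
Mean = 279.9 / 8 = 34.99 mm

34.99 mm


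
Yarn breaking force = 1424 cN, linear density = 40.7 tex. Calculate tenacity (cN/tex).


Formula: Tenacity = Breaking force / Linear density
Tenacity = 1424 cN / 40.7 tex
Tenacity = 34.99 cN/tex

34.99 cN/tex


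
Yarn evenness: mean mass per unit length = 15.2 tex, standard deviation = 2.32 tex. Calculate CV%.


Formula: CV% = (standard deviation / mean) * 100
Step 1: Ratio = 2.32 / 15.2 = 0.152632
Step 2: CV% = 0.152632 * 100 = 15.2632% ≈ 15.3%

15.3%
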